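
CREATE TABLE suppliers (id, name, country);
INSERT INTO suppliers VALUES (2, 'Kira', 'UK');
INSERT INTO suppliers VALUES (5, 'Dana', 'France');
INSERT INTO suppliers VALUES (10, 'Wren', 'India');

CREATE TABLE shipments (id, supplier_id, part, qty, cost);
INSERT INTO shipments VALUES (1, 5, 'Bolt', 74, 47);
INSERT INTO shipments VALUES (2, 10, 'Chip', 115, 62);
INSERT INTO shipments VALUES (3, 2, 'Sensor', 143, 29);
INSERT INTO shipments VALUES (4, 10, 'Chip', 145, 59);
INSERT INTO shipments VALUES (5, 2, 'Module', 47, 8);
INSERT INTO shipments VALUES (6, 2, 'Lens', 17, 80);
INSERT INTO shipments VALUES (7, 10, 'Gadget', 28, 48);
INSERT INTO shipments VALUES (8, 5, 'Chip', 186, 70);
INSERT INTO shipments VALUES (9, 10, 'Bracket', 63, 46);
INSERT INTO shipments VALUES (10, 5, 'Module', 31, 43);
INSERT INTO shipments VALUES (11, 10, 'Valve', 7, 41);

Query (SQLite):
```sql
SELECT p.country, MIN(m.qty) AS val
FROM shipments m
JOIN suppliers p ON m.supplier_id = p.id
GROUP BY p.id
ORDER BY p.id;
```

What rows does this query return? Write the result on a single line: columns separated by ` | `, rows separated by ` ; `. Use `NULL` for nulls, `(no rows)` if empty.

UK | 17 ; France | 31 ; India | 7

Join each shipments row to its suppliers via supplier_id.
Group joined rows by suppliers.id; compute MIN(m.qty) per group.
  2: ids {3, 5, 6} → MIN(m.qty)=17
  5: ids {1, 8, 10} → MIN(m.qty)=31
  10: ids {2, 4, 7, 9, 11} → MIN(m.qty)=7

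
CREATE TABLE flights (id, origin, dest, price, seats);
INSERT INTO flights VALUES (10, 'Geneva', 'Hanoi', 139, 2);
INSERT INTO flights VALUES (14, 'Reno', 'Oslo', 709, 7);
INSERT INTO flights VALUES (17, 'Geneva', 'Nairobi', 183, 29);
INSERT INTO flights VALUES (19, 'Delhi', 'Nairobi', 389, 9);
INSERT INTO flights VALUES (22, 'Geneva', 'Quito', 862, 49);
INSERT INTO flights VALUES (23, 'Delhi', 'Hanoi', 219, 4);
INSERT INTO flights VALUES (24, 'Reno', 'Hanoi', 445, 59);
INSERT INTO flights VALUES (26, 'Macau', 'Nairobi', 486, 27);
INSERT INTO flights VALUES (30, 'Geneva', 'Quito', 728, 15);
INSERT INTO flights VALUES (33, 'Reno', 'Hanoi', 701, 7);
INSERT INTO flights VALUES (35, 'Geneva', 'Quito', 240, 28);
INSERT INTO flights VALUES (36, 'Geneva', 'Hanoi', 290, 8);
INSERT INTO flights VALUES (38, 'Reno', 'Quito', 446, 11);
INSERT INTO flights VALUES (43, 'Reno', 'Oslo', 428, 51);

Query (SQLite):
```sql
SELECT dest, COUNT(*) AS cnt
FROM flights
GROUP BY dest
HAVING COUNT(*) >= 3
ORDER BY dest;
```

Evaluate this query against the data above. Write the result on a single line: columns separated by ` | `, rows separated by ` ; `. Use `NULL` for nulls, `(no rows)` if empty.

Hanoi | 5 ; Nairobi | 3 ; Quito | 4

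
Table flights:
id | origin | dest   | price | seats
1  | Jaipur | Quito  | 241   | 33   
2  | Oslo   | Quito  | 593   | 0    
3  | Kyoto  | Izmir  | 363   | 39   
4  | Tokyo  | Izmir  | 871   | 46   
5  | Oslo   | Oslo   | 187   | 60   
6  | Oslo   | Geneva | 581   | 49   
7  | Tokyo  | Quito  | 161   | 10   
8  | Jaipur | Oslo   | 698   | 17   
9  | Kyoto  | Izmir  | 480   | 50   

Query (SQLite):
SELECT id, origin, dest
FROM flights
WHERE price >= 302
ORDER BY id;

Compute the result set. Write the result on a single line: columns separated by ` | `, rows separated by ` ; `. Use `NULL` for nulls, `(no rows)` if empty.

2 | Oslo | Quito ; 3 | Kyoto | Izmir ; 4 | Tokyo | Izmir ; 6 | Oslo | Geneva ; 8 | Jaipur | Oslo ; 9 | Kyoto | Izmir

price >= 302: ids {2, 3, 4, 6, 8, 9}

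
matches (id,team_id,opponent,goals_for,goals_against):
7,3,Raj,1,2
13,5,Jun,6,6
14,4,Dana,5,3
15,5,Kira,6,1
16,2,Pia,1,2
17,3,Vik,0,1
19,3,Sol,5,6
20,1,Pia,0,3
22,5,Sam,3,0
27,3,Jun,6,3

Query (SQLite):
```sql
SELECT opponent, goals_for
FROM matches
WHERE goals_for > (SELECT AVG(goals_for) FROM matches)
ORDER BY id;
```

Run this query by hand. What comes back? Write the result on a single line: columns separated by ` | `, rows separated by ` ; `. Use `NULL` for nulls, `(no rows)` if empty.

Jun | 6 ; Dana | 5 ; Kira | 6 ; Sol | 5 ; Jun | 6

Scalar subquery: AVG(goals_for) over all matches rows = 3.3.
Keep rows where goals_for > that value.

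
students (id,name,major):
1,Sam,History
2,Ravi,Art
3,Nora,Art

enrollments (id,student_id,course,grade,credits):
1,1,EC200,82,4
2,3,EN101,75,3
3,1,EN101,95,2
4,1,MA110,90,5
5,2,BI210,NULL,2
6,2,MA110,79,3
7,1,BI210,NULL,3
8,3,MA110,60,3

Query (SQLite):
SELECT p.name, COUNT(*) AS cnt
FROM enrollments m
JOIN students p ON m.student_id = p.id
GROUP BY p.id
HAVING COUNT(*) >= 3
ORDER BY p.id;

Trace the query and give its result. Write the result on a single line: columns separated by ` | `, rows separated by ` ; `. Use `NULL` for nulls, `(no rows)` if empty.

Sam | 4

Join each enrollments row to its students via student_id.
Group joined rows by students.id; compute COUNT(*) per group.
HAVING: keep groups with count ≥ 3.
  1: ids {1, 3, 4, 7} → COUNT(*)=4
  2: ids {5, 6} → COUNT(*)=2
  3: ids {2, 8} → COUNT(*)=2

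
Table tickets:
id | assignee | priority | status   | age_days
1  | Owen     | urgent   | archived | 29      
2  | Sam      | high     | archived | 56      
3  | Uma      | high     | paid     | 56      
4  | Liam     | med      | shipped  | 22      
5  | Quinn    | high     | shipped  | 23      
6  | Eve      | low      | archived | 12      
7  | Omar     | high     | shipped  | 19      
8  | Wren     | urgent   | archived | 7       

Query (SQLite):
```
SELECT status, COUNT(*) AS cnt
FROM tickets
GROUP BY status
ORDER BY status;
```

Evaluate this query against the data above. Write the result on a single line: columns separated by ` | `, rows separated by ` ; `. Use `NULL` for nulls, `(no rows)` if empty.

Partition tickets by status; compute COUNT(*) within each group.
  archived: ids {1, 2, 6, 8} → COUNT(*)=4
  paid: ids {3} → COUNT(*)=1
  shipped: ids {4, 5, 7} → COUNT(*)=3

archived | 4 ; paid | 1 ; shipped | 3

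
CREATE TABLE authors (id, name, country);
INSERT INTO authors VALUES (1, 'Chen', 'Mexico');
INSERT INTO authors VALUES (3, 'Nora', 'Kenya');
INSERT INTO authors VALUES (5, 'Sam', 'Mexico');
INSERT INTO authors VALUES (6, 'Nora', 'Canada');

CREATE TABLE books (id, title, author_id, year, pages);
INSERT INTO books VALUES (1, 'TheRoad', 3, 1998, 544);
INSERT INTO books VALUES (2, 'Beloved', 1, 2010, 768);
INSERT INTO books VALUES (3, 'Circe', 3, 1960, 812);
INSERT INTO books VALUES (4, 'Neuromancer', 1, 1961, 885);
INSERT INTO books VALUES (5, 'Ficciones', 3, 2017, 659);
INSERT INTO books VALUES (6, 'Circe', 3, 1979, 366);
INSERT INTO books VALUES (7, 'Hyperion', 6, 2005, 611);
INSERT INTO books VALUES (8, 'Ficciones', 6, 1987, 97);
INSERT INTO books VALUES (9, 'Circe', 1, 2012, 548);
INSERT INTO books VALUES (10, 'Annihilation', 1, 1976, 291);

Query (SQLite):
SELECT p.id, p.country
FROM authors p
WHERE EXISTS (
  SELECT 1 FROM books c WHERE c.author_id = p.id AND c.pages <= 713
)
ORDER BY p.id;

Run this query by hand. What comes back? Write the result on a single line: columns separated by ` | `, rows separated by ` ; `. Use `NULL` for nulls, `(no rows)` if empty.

1 | Mexico ; 3 | Kenya ; 6 | Canada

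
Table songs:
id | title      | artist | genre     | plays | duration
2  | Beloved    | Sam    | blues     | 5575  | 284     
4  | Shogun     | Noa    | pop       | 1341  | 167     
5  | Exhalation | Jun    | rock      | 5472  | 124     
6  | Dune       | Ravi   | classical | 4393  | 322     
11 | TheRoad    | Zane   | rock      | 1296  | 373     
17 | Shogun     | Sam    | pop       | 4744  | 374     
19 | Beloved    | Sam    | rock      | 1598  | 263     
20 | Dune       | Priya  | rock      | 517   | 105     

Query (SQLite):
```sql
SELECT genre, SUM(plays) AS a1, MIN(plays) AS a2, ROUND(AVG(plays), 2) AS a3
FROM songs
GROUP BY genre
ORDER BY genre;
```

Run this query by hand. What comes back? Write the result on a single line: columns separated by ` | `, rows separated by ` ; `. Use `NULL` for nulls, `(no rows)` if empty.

Group songs by genre.
Per group compute: SUM(plays), MIN(plays), ROUND(AVG(plays), 2).
  blues: ids {2} → SUM(plays)=5575, MIN(plays)=5575, ROUND(AVG(plays), 2)=5575
  classical: ids {6} → SUM(plays)=4393, MIN(plays)=4393, ROUND(AVG(plays), 2)=4393
  pop: ids {4, 17} → SUM(plays)=6085, MIN(plays)=1341, ROUND(AVG(plays), 2)=3042.5
  rock: ids {5, 11, 19, 20} → SUM(plays)=8883, MIN(plays)=517, ROUND(AVG(plays), 2)=2220.75

blues | 5575 | 5575 | 5575 ; classical | 4393 | 4393 | 4393 ; pop | 6085 | 1341 | 3042.5 ; rock | 8883 | 517 | 2220.75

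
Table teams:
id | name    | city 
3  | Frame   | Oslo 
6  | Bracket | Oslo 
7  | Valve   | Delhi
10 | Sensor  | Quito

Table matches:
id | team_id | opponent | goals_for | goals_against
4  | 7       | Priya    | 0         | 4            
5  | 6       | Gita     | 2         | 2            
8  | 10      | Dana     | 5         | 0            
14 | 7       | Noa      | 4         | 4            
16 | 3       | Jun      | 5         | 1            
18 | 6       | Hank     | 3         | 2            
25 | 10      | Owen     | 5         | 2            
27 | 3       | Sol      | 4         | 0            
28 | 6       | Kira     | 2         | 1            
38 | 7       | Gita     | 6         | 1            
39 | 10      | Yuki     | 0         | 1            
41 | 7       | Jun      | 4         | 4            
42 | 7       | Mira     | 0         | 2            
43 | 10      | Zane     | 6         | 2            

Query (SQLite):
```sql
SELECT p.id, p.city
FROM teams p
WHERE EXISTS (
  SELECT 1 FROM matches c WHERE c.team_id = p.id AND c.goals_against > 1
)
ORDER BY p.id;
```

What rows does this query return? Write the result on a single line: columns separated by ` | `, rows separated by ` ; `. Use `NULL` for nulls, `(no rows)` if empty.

6 | Oslo ; 7 | Delhi ; 10 | Quito

For each teams row, check whether any matches with matching team_id has goals_against > 1.
Keep rows where that is true.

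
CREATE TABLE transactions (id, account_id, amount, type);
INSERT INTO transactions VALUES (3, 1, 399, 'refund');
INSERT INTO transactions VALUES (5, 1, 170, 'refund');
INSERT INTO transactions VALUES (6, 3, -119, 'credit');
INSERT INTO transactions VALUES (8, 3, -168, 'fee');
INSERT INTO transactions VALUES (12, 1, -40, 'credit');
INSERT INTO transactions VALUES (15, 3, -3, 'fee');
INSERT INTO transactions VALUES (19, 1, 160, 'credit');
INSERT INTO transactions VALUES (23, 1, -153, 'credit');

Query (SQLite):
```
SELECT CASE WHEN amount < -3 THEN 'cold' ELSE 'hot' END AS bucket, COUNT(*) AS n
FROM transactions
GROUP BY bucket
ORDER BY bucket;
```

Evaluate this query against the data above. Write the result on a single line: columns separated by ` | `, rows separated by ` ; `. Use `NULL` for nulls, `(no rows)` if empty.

cold | 4 ; hot | 4

Bucket rows by amount < -3 → 'cold' else 'hot'; count each bucket.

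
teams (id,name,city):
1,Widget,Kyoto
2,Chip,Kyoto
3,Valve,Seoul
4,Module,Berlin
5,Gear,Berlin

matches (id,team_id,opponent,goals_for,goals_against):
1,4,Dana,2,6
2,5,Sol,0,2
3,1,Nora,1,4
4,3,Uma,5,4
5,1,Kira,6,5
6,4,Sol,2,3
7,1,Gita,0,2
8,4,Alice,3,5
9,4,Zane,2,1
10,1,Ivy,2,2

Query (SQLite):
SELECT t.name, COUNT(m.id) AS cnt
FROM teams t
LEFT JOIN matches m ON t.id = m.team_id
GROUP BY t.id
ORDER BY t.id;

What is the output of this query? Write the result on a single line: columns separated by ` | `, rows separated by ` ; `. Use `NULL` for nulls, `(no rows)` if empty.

Widget | 4 ; Chip | 0 ; Valve | 1 ; Module | 4 ; Gear | 1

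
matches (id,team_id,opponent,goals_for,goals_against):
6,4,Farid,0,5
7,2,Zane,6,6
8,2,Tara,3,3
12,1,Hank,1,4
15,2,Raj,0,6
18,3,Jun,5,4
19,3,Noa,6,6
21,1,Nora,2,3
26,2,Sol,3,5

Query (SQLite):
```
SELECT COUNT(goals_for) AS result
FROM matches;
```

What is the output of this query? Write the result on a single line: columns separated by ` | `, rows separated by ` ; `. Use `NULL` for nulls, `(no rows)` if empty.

All goals_for values: [0, 6, 3, 1, 0, 5, 6, 2, 3].
COUNT(goals_for) counts non-NULL values → 9.

9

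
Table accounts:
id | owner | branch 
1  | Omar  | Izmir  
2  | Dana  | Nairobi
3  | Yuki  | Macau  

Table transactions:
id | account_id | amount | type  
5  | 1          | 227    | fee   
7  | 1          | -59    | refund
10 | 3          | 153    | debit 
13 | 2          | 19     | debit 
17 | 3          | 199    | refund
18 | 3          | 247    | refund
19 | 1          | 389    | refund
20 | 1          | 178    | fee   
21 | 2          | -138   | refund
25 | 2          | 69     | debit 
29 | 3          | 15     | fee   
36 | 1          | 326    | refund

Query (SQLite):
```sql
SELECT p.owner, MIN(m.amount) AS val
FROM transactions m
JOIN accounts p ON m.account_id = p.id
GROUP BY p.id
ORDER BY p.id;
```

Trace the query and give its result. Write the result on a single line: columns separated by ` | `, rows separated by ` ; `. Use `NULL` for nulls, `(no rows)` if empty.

Join each transactions row to its accounts via account_id.
Group joined rows by accounts.id; compute MIN(m.amount) per group.
  1: ids {5, 7, 19, 20, 36} → MIN(m.amount)=-59
  2: ids {13, 21, 25} → MIN(m.amount)=-138
  3: ids {10, 17, 18, 29} → MIN(m.amount)=15

Omar | -59 ; Dana | -138 ; Yuki | 15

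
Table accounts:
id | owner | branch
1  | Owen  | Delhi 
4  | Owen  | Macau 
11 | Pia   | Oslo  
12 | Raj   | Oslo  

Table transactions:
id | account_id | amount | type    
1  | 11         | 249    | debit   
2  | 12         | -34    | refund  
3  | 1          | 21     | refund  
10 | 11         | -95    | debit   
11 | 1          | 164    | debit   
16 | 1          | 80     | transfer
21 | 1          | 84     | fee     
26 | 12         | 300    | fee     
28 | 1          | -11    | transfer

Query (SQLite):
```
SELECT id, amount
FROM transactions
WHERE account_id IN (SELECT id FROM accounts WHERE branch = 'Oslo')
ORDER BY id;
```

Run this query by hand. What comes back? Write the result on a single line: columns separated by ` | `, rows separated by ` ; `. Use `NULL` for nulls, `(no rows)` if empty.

1 | 249 ; 2 | -34 ; 10 | -95 ; 26 | 300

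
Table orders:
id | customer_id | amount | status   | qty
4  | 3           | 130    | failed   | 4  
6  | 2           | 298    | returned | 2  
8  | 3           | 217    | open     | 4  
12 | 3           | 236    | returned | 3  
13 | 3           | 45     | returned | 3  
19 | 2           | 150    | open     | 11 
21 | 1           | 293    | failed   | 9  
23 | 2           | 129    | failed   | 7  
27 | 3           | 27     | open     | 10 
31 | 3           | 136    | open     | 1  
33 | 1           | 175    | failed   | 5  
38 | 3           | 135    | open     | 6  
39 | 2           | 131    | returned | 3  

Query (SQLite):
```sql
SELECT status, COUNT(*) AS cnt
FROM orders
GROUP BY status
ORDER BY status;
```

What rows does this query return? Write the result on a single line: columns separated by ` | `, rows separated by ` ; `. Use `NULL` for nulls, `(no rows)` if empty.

failed | 4 ; open | 5 ; returned | 4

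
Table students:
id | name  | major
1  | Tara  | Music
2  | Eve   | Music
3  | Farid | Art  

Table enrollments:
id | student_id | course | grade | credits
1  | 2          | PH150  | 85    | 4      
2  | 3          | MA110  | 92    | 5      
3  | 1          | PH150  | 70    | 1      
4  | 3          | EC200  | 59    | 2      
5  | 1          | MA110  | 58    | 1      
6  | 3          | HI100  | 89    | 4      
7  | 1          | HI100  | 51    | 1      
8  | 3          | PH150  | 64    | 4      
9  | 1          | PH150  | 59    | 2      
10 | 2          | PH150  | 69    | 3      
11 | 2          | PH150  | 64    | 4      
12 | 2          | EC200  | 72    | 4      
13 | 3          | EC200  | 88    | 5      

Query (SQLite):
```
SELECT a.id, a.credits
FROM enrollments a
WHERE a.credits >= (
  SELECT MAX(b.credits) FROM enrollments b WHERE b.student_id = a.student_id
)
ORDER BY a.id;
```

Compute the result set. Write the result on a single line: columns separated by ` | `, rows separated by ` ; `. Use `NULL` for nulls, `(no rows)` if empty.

For each enrollments row a, compute MAX(credits) over rows sharing a.student_id.
Keep row a if a.credits >= that per-group MAX.
  student_id=1: MAX(credits) = 2
  student_id=2: MAX(credits) = 4
  student_id=3: MAX(credits) = 5

1 | 4 ; 2 | 5 ; 9 | 2 ; 11 | 4 ; 12 | 4 ; 13 | 5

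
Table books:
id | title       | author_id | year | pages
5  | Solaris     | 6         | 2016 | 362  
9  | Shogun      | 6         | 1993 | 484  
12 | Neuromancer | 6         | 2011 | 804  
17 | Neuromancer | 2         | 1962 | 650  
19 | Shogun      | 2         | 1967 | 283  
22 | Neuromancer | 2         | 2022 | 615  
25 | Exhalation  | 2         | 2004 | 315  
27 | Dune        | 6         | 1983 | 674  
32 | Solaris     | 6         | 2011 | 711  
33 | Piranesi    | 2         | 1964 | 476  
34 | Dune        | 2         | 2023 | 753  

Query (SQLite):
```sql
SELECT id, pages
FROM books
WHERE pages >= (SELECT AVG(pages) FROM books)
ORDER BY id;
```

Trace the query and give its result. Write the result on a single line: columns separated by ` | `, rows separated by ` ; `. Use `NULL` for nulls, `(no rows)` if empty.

12 | 804 ; 17 | 650 ; 22 | 615 ; 27 | 674 ; 32 | 711 ; 34 | 753

Scalar subquery: AVG(pages) over all books rows = 557.0.
Keep rows where pages >= that value.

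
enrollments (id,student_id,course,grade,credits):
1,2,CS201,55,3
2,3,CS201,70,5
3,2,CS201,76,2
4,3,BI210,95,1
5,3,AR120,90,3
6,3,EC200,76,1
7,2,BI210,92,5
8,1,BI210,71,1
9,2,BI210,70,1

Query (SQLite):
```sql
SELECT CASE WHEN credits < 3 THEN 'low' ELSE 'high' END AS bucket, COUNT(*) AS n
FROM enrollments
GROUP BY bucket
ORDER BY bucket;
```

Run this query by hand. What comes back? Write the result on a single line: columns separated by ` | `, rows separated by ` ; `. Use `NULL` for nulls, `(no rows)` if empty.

high | 4 ; low | 5

Bucket rows by credits < 3 → 'low' else 'high'; count each bucket.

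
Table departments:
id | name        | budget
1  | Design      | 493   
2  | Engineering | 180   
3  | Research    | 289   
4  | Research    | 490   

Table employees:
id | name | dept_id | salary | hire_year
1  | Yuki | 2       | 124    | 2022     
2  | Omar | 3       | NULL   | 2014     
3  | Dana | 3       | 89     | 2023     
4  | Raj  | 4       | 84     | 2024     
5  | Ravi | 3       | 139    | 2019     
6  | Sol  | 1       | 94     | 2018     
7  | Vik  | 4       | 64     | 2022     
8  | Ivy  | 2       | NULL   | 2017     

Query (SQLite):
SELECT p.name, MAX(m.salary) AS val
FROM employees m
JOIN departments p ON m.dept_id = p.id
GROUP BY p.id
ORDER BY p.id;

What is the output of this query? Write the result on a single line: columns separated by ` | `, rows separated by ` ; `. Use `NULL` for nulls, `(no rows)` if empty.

Design | 94 ; Engineering | 124 ; Research | 139 ; Research | 84

Join each employees row to its departments via dept_id.
Group joined rows by departments.id; compute MAX(m.salary) per group.
  1: ids {6} → MAX(m.salary)=94
  2: ids {1, 8} → MAX(m.salary)=124
  3: ids {2, 3, 5} → MAX(m.salary)=139
  4: ids {4, 7} → MAX(m.salary)=84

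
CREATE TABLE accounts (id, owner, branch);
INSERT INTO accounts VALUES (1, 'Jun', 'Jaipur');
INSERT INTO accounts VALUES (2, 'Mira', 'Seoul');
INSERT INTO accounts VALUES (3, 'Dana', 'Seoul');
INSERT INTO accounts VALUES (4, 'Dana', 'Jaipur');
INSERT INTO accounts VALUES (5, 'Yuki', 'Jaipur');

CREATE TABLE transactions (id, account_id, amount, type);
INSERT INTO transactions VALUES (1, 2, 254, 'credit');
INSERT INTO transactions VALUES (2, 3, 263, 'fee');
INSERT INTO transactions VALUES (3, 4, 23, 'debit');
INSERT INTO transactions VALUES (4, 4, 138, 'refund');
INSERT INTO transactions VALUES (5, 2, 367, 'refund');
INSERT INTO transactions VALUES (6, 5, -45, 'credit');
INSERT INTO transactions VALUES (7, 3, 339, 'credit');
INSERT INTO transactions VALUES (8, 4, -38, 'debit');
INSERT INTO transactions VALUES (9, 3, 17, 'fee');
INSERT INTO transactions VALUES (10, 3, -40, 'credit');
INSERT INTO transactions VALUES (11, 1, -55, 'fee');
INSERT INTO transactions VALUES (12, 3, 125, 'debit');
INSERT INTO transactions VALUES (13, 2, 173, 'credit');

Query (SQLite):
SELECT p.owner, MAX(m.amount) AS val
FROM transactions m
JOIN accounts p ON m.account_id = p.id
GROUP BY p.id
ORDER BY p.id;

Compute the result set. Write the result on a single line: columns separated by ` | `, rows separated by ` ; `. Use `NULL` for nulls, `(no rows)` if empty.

Join each transactions row to its accounts via account_id.
Group joined rows by accounts.id; compute MAX(m.amount) per group.
  1: ids {11} → MAX(m.amount)=-55
  2: ids {1, 5, 13} → MAX(m.amount)=367
  3: ids {2, 7, 9, 10, 12} → MAX(m.amount)=339
  4: ids {3, 4, 8} → MAX(m.amount)=138
  5: ids {6} → MAX(m.amount)=-45

Jun | -55 ; Mira | 367 ; Dana | 339 ; Dana | 138 ; Yuki | -45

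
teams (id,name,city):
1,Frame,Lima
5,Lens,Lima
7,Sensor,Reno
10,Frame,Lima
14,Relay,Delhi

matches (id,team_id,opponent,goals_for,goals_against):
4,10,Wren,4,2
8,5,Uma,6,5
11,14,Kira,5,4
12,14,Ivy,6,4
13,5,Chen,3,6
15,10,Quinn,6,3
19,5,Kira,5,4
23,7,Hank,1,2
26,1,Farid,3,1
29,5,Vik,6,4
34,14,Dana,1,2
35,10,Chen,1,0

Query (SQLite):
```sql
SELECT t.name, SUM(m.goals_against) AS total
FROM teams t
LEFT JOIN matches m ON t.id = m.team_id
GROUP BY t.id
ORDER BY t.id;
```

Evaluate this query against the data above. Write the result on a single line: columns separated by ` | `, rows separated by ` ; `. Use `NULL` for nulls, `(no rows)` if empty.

Frame | 1 ; Lens | 19 ; Sensor | 2 ; Frame | 5 ; Relay | 10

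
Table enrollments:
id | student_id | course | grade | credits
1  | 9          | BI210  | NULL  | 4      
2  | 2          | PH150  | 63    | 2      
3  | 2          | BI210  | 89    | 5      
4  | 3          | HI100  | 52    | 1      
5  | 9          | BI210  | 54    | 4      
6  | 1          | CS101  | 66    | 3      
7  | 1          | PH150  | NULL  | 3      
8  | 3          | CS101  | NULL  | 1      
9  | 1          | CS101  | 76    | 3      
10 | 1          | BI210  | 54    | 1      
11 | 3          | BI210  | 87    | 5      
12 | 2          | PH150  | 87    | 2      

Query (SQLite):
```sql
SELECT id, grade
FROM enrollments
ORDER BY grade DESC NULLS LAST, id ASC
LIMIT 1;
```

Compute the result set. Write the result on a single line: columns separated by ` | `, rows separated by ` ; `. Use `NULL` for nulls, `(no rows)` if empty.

3 | 89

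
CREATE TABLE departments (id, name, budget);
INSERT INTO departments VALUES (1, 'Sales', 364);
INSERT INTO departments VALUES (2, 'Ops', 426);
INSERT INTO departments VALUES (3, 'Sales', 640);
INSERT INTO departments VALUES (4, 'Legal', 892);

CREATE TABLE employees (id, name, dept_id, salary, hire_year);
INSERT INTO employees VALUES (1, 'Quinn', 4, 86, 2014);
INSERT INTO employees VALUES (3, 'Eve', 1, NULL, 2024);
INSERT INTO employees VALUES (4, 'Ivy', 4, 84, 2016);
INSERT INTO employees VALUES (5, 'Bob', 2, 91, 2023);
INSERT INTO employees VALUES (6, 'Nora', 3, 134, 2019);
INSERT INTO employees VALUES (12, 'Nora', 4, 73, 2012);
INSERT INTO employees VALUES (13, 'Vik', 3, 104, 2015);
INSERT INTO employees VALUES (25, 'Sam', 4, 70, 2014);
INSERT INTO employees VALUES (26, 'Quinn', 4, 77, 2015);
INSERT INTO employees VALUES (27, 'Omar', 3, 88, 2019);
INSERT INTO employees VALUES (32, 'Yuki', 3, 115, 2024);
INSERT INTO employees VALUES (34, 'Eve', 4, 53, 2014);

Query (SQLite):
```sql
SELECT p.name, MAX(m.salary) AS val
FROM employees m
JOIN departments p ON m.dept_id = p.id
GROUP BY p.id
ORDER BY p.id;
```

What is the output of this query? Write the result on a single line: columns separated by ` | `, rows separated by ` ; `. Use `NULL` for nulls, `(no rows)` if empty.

Sales | NULL ; Ops | 91 ; Sales | 134 ; Legal | 86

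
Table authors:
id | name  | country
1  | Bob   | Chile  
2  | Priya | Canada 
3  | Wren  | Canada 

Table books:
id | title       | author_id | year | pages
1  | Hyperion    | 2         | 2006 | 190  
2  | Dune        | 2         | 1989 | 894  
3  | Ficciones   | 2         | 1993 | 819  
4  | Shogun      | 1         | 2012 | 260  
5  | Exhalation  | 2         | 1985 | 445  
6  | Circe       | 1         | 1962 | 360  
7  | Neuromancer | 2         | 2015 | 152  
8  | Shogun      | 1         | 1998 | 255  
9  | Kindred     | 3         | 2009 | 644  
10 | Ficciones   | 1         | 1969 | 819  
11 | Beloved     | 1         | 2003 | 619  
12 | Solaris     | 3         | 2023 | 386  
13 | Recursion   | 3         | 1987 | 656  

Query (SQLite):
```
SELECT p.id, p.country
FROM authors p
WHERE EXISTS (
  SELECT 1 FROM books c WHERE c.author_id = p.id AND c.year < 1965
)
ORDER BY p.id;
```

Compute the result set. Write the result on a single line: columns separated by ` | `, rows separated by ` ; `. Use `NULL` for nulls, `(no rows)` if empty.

1 | Chile

For each authors row, check whether any books with matching author_id has year < 1965.
Keep rows where that is true.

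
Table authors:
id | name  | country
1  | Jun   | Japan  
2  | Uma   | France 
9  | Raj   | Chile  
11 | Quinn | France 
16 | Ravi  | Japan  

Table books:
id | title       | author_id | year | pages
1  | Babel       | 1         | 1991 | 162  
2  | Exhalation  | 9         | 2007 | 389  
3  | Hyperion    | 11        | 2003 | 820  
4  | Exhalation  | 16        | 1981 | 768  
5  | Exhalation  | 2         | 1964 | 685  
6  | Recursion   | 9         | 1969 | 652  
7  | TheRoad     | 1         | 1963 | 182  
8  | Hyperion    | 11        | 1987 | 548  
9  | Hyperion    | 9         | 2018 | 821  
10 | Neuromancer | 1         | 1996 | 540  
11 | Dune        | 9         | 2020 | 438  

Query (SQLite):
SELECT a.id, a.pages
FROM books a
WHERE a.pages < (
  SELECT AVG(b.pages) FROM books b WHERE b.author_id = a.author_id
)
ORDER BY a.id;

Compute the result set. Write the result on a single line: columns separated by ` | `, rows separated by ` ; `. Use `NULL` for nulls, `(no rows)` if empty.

1 | 162 ; 2 | 389 ; 7 | 182 ; 8 | 548 ; 11 | 438

For each books row a, compute AVG(pages) over rows sharing a.author_id.
Keep row a if a.pages < that per-group AVG.
  author_id=1: AVG(pages) = 294.666667
  author_id=2: AVG(pages) = 685.0
  author_id=9: AVG(pages) = 575.0
  author_id=11: AVG(pages) = 684.0
  author_id=16: AVG(pages) = 768.0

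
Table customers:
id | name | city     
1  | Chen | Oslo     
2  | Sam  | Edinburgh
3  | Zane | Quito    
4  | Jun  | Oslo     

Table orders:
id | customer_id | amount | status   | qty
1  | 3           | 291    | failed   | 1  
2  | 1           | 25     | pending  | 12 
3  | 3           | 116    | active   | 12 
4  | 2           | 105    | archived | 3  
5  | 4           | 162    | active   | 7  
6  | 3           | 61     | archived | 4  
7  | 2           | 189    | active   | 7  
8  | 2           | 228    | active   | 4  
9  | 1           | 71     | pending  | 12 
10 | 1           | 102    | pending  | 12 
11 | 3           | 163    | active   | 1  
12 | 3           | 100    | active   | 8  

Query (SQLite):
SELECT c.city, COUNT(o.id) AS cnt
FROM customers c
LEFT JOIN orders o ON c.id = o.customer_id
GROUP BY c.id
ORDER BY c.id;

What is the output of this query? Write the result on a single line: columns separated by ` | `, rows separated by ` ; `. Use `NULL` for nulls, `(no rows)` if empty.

Oslo | 3 ; Edinburgh | 3 ; Quito | 5 ; Oslo | 1

LEFT JOIN keeps every customers row; unmatched ones get NULL for orders columns.
Group by customers.id and compute COUNT(o.id). COUNT(col) of an all-NULL group is 0.
  1: ids {2, 9, 10} → COUNT(o.id)=3
  2: ids {4, 7, 8} → COUNT(o.id)=3
  3: ids {1, 3, 6, 11, 12} → COUNT(o.id)=5
  4: ids {5} → COUNT(o.id)=1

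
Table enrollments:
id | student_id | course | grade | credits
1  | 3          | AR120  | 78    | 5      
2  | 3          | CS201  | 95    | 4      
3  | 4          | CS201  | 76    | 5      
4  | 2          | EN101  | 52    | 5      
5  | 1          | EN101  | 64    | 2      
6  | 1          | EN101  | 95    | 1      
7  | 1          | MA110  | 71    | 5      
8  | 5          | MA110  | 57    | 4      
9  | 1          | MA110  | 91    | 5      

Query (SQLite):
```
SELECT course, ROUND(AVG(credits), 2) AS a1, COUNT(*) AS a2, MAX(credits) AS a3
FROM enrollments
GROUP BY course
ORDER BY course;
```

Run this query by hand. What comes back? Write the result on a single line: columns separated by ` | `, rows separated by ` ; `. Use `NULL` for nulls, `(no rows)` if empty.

Group enrollments by course.
Per group compute: ROUND(AVG(credits), 2), COUNT(*), MAX(credits).
  AR120: ids {1} → ROUND(AVG(credits), 2)=5, COUNT(*)=1, MAX(credits)=5
  CS201: ids {2, 3} → ROUND(AVG(credits), 2)=4.5, COUNT(*)=2, MAX(credits)=5
  EN101: ids {4, 5, 6} → ROUND(AVG(credits), 2)=2.67, COUNT(*)=3, MAX(credits)=5
  MA110: ids {7, 8, 9} → ROUND(AVG(credits), 2)=4.67, COUNT(*)=3, MAX(credits)=5

AR120 | 5 | 1 | 5 ; CS201 | 4.5 | 2 | 5 ; EN101 | 2.67 | 3 | 5 ; MA110 | 4.67 | 3 | 5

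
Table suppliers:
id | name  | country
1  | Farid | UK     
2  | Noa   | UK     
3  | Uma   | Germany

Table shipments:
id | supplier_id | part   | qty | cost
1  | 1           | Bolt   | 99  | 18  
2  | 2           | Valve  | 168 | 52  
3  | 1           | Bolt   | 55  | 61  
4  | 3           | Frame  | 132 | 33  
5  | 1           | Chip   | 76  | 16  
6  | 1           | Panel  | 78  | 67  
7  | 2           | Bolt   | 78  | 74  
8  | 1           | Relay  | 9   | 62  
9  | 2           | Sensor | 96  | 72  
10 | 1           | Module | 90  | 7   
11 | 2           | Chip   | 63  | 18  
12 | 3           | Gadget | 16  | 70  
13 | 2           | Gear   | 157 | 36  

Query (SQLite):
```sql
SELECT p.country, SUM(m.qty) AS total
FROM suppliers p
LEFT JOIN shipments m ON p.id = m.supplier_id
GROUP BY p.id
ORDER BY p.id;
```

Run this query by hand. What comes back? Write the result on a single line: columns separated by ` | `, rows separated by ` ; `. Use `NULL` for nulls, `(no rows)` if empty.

UK | 407 ; UK | 562 ; Germany | 148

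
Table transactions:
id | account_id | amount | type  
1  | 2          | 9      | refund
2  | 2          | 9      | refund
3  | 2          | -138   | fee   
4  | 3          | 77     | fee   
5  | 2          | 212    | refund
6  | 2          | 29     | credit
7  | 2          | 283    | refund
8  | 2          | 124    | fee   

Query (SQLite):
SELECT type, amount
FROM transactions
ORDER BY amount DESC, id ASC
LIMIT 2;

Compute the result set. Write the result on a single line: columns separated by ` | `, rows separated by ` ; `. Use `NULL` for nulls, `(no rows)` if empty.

refund | 283 ; refund | 212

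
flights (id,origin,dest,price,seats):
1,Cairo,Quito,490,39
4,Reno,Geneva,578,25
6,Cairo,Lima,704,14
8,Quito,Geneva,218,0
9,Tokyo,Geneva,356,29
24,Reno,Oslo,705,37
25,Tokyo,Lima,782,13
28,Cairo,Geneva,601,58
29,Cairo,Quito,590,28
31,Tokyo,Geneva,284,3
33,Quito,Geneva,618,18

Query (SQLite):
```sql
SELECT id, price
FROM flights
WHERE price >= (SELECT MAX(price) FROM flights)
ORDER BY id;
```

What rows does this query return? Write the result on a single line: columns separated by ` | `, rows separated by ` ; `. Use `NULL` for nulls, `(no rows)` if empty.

Scalar subquery: MAX(price) over all flights rows = 782.
Keep rows where price >= that value.

25 | 782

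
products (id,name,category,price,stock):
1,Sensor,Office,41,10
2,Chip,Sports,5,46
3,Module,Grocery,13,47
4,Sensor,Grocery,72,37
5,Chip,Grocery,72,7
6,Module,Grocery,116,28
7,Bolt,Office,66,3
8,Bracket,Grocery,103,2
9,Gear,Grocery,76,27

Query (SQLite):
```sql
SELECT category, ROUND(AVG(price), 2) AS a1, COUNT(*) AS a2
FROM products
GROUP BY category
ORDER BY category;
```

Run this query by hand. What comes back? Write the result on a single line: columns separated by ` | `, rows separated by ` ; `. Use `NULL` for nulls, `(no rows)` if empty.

Grocery | 75.33 | 6 ; Office | 53.5 | 2 ; Sports | 5 | 1

Group products by category.
Per group compute: ROUND(AVG(price), 2), COUNT(*).
  Grocery: ids {3, 4, 5, 6, 8, 9} → ROUND(AVG(price), 2)=75.33, COUNT(*)=6
  Office: ids {1, 7} → ROUND(AVG(price), 2)=53.5, COUNT(*)=2
  Sports: ids {2} → ROUND(AVG(price), 2)=5, COUNT(*)=1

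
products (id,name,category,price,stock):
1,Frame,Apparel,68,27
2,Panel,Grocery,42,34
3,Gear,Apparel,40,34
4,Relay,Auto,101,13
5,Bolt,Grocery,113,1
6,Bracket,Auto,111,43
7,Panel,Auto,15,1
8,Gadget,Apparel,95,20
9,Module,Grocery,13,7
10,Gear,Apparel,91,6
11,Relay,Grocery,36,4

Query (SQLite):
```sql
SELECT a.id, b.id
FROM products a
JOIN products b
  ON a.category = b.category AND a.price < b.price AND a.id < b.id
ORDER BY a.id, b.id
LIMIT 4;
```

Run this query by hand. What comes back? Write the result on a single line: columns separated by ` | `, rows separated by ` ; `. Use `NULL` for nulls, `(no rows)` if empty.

1 | 8 ; 1 | 10 ; 2 | 5 ; 3 | 8

Pairs (a,b) with same category, a.price < b.price, a.id < b.id.
category groups: Apparel:{1,3,8,10} Auto:{4,6,7} Grocery:{2,5,9,11}
Ordered by (a.id, b.id); first 4.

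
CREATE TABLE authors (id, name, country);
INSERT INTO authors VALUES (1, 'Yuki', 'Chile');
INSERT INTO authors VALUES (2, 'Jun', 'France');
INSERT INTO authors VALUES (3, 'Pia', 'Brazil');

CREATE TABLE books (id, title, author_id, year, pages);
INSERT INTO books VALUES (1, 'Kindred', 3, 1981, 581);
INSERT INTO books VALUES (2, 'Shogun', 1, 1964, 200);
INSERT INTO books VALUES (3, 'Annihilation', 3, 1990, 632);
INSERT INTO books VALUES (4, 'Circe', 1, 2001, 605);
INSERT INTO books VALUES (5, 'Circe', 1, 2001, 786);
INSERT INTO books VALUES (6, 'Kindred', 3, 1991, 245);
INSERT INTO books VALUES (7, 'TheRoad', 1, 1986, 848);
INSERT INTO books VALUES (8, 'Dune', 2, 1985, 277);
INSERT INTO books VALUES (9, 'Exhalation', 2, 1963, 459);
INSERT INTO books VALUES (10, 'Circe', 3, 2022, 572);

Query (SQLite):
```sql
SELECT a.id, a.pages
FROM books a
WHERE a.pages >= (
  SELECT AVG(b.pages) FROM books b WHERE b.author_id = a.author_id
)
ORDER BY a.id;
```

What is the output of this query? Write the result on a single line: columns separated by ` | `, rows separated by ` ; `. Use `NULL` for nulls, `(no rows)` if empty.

1 | 581 ; 3 | 632 ; 5 | 786 ; 7 | 848 ; 9 | 459 ; 10 | 572

For each books row a, compute AVG(pages) over rows sharing a.author_id.
Keep row a if a.pages >= that per-group AVG.
  author_id=1: AVG(pages) = 609.75
  author_id=2: AVG(pages) = 368.0
  author_id=3: AVG(pages) = 507.5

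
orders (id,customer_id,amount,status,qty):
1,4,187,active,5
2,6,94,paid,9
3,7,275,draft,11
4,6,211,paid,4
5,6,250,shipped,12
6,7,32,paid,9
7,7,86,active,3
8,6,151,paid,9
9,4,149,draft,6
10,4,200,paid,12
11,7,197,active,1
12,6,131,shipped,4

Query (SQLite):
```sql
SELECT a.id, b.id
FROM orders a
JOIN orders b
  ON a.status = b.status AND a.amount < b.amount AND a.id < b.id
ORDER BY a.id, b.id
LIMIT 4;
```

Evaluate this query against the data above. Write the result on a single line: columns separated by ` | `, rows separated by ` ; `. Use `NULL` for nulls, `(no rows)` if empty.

1 | 11 ; 2 | 4 ; 2 | 8 ; 2 | 10

Pairs (a,b) with same status, a.amount < b.amount, a.id < b.id.
status groups: active:{1,7,11} draft:{3,9} paid:{2,4,6,8,10} shipped:{5,12}
Ordered by (a.id, b.id); first 4.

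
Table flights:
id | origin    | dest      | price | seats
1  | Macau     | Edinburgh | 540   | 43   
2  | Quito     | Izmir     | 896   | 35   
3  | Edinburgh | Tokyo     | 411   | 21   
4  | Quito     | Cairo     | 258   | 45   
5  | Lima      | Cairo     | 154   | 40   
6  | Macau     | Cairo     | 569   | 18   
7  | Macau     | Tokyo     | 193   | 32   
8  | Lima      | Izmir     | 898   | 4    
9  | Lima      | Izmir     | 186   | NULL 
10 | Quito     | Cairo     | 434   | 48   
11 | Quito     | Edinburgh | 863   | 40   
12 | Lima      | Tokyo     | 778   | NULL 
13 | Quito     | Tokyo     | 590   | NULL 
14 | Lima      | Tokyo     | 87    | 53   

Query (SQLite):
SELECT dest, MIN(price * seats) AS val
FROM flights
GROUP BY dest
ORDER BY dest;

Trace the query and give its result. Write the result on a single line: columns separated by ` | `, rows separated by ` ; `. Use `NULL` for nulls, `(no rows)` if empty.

Cairo | 6160 ; Edinburgh | 23220 ; Izmir | 3592 ; Tokyo | 4611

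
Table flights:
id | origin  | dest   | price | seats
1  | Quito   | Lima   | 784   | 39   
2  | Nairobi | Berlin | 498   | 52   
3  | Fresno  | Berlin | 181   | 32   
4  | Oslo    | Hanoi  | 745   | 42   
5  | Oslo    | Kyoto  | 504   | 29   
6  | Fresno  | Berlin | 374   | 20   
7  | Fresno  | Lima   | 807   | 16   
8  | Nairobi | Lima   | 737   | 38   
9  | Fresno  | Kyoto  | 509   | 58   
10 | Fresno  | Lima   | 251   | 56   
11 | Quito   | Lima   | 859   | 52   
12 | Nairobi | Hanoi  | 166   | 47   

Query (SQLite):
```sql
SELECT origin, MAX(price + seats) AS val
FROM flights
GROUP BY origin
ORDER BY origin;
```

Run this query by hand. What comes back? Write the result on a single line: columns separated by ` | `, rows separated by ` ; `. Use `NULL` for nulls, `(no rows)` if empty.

For each row compute price + seats.
Group by origin; take MAX of the expression per group.
  Fresno: ids {3, 6, 7, 9, 10} → MAX(price + seats)=823
  Nairobi: ids {2, 8, 12} → MAX(price + seats)=775
  Oslo: ids {4, 5} → MAX(price + seats)=787
  Quito: ids {1, 11} → MAX(price + seats)=911

Fresno | 823 ; Nairobi | 775 ; Oslo | 787 ; Quito | 911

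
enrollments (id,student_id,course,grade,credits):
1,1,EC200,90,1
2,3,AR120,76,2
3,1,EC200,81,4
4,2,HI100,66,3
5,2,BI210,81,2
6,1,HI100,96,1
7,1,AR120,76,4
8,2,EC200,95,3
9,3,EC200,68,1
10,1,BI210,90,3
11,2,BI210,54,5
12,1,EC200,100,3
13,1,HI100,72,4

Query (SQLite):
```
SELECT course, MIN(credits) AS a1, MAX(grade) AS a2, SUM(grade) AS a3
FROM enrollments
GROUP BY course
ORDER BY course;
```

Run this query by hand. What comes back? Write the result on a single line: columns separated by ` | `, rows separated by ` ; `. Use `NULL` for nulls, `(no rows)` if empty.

AR120 | 2 | 76 | 152 ; BI210 | 2 | 90 | 225 ; EC200 | 1 | 100 | 434 ; HI100 | 1 | 96 | 234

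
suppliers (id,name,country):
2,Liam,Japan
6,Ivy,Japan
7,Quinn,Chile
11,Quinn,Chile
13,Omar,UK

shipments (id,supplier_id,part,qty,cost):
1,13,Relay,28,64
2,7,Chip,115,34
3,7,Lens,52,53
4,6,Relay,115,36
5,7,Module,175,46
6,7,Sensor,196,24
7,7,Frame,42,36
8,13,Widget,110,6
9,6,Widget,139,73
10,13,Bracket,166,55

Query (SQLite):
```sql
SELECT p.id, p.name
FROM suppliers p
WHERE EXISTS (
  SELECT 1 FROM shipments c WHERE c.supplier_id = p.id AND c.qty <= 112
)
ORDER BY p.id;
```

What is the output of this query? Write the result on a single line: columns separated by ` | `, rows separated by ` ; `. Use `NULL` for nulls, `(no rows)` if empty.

7 | Quinn ; 13 | Omar

For each suppliers row, check whether any shipments with matching supplier_id has qty <= 112.
Keep rows where that is true.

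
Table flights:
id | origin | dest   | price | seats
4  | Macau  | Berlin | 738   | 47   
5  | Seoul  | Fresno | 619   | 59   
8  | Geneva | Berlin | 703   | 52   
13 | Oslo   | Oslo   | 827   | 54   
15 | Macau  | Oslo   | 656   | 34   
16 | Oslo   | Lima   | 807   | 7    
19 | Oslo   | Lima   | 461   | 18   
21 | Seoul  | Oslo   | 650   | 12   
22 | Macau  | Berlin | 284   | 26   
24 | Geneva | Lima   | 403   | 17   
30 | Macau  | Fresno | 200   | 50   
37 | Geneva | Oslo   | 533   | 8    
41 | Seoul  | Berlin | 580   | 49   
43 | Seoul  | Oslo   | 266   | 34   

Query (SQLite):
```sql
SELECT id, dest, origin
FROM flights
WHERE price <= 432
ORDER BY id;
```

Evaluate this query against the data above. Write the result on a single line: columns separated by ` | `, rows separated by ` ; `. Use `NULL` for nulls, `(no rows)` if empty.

22 | Berlin | Macau ; 24 | Lima | Geneva ; 30 | Fresno | Macau ; 43 | Oslo | Seoul

price <= 432: ids {22, 24, 30, 43}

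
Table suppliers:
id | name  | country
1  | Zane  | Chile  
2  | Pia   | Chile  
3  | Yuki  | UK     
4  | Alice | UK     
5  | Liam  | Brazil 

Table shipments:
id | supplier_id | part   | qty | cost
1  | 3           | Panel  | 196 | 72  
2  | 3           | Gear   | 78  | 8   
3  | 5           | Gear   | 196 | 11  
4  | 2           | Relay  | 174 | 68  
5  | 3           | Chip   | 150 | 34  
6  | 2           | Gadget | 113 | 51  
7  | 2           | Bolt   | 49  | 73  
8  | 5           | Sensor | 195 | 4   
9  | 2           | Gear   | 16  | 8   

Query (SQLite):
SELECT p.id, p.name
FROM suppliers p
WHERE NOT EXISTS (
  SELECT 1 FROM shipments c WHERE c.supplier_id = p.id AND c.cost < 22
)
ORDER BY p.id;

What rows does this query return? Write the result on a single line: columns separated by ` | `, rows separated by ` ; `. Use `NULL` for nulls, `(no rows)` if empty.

For each suppliers row, check whether any shipments with matching supplier_id has cost < 22.
Keep rows where that is false.

1 | Zane ; 4 | Alice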